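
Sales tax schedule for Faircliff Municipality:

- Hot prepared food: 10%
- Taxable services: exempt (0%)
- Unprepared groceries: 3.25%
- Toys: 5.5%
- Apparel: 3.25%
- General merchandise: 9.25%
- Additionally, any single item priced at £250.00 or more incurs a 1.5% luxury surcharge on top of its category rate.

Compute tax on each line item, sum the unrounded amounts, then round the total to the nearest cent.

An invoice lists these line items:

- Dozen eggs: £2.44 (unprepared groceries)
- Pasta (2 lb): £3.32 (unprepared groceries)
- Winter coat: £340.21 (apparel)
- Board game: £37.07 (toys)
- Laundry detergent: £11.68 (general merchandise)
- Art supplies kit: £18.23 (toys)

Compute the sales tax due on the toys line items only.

Board game £37.07: toys → 5.5% → £2.03885
Art supplies kit £18.23: toys → 5.5% → £1.00265
Tax on toys: unrounded sum = £3.0415 → £3.04

£3.04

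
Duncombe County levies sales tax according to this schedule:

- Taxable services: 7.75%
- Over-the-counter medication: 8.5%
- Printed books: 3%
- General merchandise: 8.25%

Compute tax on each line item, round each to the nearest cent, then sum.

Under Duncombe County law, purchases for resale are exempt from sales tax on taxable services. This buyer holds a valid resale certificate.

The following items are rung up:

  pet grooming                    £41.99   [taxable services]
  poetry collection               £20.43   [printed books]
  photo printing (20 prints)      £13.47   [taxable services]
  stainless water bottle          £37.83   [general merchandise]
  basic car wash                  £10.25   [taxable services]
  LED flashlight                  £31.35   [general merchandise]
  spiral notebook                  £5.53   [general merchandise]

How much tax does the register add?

£6.78

Pet grooming £41.99: taxable services, buyer-exempt → 0% → £0.00
Poetry collection £20.43: printed books → 3% → £0.61
Photo printing (20 prints) £13.47: taxable services, buyer-exempt → 0% → £0.00
Stainless water bottle £37.83: general merchandise → 8.25% → £3.12
Basic car wash £10.25: taxable services, buyer-exempt → 0% → £0.00
LED flashlight £31.35: general merchandise → 8.25% → £2.59
Spiral notebook £5.53: general merchandise → 8.25% → £0.46
Total tax = £0.61 + £3.12 + £2.59 + £0.46 = £6.78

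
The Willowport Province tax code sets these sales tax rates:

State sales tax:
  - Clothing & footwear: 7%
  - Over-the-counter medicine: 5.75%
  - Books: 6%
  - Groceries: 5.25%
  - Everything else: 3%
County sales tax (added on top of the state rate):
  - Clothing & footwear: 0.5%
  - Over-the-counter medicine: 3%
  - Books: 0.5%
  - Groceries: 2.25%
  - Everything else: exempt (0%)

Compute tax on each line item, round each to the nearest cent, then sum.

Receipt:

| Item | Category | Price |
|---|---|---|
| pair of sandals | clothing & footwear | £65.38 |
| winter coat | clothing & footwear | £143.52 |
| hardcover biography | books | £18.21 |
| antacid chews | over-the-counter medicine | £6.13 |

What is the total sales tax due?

Pair of sandals £65.38: clothing & footwear → 7% + 0.5% county = 7.5% → £4.90
Winter coat £143.52: clothing & footwear → 7% + 0.5% county = 7.5% → £10.76
Hardcover biography £18.21: books → 6% + 0.5% county = 6.5% → £1.18
Antacid chews £6.13: over-the-counter medicine → 5.75% + 3% county = 8.75% → £0.54
Total tax = £4.90 + £10.76 + £1.18 + £0.54 = £17.38

£17.38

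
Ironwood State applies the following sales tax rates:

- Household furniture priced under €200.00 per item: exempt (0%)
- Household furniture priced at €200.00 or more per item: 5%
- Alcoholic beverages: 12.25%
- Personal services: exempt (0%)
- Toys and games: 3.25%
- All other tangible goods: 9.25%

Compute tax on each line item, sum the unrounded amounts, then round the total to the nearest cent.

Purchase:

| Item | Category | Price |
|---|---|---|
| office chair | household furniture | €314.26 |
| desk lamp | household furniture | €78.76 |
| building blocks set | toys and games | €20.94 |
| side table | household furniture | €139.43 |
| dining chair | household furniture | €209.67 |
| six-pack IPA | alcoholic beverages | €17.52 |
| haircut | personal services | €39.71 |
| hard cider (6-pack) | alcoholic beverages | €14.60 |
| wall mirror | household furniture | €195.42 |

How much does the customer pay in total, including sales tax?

€1061.12

Office chair €314.26: household furniture, €200.00 or more → 5% → €15.713
Desk lamp €78.76: household furniture, under €200.00 → 0% → €0.00
Building blocks set €20.94: toys and games → 3.25% → €0.68055
Side table €139.43: household furniture, under €200.00 → 0% → €0.00
Dining chair €209.67: household furniture, €200.00 or more → 5% → €10.4835
Six-pack IPA €17.52: alcoholic beverages → 12.25% → €2.1462
Haircut €39.71: personal services → 0% → €0.00
Hard cider (6-pack) €14.60: alcoholic beverages → 12.25% → €1.7885
Wall mirror €195.42: household furniture, under €200.00 → 0% → €0.00
Subtotal = €1030.31; unrounded tax = €30.81175 → €30.81; total due = €1061.12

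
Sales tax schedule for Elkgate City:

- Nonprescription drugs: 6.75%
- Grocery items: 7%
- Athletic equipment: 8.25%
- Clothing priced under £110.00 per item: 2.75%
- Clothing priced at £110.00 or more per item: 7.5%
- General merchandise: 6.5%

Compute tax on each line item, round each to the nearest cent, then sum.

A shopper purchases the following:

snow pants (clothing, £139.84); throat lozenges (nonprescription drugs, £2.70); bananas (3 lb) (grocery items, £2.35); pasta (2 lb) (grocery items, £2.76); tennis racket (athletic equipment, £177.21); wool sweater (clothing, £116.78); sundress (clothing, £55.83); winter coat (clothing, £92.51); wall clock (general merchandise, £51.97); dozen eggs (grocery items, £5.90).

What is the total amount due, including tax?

Snow pants £139.84: clothing, £110.00 or more → 7.5% → £10.49
Throat lozenges £2.70: nonprescription drugs → 6.75% → £0.18
Bananas (3 lb) £2.35: grocery items → 7% → £0.16
Pasta (2 lb) £2.76: grocery items → 7% → £0.19
Tennis racket £177.21: athletic equipment → 8.25% → £14.62
Wool sweater £116.78: clothing, £110.00 or more → 7.5% → £8.76
Sundress £55.83: clothing, under £110.00 → 2.75% → £1.54
Winter coat £92.51: clothing, under £110.00 → 2.75% → £2.54
Wall clock £51.97: general merchandise → 6.5% → £3.38
Dozen eggs £5.90: grocery items → 7% → £0.41
Subtotal = £647.85; tax = £42.27; total due = £690.12

£690.12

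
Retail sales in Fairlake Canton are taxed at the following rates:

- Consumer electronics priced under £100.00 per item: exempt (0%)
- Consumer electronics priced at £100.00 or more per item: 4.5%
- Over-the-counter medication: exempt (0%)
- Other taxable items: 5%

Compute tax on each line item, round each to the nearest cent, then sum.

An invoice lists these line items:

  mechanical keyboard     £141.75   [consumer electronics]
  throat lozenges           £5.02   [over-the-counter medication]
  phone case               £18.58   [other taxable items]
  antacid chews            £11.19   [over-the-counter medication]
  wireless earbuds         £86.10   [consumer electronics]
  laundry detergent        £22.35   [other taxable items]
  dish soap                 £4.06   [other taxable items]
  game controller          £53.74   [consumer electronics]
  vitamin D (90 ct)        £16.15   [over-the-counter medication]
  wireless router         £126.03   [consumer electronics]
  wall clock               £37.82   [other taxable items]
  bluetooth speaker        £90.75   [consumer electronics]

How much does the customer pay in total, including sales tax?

£629.73

Mechanical keyboard £141.75: consumer electronics, £100.00 or more → 4.5% → £6.38
Throat lozenges £5.02: over-the-counter medication → 0% → £0.00
Phone case £18.58: other taxable items → 5% → £0.93
Antacid chews £11.19: over-the-counter medication → 0% → £0.00
Wireless earbuds £86.10: consumer electronics, under £100.00 → 0% → £0.00
Laundry detergent £22.35: other taxable items → 5% → £1.12
Dish soap £4.06: other taxable items → 5% → £0.20
Game controller £53.74: consumer electronics, under £100.00 → 0% → £0.00
Vitamin D (90 ct) £16.15: over-the-counter medication → 0% → £0.00
Wireless router £126.03: consumer electronics, £100.00 or more → 4.5% → £5.67
Wall clock £37.82: other taxable items → 5% → £1.89
Bluetooth speaker £90.75: consumer electronics, under £100.00 → 0% → £0.00
Subtotal = £613.54; tax = £16.19; total due = £629.73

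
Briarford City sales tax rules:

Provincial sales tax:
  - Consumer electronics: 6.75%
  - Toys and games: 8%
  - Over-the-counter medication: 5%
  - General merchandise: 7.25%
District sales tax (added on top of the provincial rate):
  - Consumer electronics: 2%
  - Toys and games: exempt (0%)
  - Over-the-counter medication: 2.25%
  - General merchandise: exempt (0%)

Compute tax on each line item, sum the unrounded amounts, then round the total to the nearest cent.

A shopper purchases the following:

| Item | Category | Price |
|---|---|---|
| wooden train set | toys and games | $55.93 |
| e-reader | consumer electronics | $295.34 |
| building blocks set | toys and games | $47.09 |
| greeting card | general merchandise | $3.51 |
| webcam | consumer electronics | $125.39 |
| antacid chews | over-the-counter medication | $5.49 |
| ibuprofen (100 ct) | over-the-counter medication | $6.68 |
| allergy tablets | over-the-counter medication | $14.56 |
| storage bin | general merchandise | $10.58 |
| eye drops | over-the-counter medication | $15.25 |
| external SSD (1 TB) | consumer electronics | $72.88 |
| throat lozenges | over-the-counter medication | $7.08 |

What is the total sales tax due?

Wooden train set $55.93: toys and games → 8% + 0% district = 8% → $4.4744
E-reader $295.34: consumer electronics → 6.75% + 2% district = 8.75% → $25.84225
Building blocks set $47.09: toys and games → 8% + 0% district = 8% → $3.7672
Greeting card $3.51: general merchandise → 7.25% + 0% district = 7.25% → $0.254475
Webcam $125.39: consumer electronics → 6.75% + 2% district = 8.75% → $10.971625
Antacid chews $5.49: over-the-counter medication → 5% + 2.25% district = 7.25% → $0.398025
Ibuprofen (100 ct) $6.68: over-the-counter medication → 5% + 2.25% district = 7.25% → $0.4843
Allergy tablets $14.56: over-the-counter medication → 5% + 2.25% district = 7.25% → $1.0556
Storage bin $10.58: general merchandise → 7.25% + 0% district = 7.25% → $0.76705
Eye drops $15.25: over-the-counter medication → 5% + 2.25% district = 7.25% → $1.105625
External SSD (1 TB) $72.88: consumer electronics → 6.75% + 2% district = 8.75% → $6.377
Throat lozenges $7.08: over-the-counter medication → 5% + 2.25% district = 7.25% → $0.5133
Unrounded tax sum = $56.01085 → $56.01

$56.01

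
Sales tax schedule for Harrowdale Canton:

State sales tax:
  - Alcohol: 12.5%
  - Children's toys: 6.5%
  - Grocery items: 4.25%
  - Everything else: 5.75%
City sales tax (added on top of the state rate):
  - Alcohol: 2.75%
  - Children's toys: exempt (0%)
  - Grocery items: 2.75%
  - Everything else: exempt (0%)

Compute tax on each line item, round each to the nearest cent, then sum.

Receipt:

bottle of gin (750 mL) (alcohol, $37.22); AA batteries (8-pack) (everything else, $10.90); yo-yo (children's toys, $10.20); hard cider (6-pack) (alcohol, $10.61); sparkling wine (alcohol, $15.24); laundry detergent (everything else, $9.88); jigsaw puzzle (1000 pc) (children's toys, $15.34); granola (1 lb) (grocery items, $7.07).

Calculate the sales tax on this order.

Bottle of gin (750 mL) $37.22: alcohol → 12.5% + 2.75% city = 15.25% → $5.68
AA batteries (8-pack) $10.90: everything else → 5.75% + 0% city = 5.75% → $0.63
Yo-yo $10.20: children's toys → 6.5% + 0% city = 6.5% → $0.66
Hard cider (6-pack) $10.61: alcohol → 12.5% + 2.75% city = 15.25% → $1.62
Sparkling wine $15.24: alcohol → 12.5% + 2.75% city = 15.25% → $2.32
Laundry detergent $9.88: everything else → 5.75% + 0% city = 5.75% → $0.57
Jigsaw puzzle (1000 pc) $15.34: children's toys → 6.5% + 0% city = 6.5% → $1.00
Granola (1 lb) $7.07: grocery items → 4.25% + 2.75% city = 7% → $0.49
Total tax = $5.68 + $0.63 + $0.66 + $1.62 + $2.32 + $0.57 + $1.00 + $0.49 = $12.97

$12.97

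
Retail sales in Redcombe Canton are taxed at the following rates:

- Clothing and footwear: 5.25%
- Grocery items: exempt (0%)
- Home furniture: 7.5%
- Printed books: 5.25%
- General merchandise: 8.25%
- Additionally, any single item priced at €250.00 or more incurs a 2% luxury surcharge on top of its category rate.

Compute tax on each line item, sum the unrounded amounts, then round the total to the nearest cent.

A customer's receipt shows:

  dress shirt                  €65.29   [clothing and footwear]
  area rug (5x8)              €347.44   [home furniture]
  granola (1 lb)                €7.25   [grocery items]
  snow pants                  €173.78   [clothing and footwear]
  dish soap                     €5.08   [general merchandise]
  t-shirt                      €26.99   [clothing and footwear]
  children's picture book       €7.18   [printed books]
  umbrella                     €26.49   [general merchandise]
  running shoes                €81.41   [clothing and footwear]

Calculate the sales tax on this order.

Dress shirt €65.29: clothing and footwear → 5.25% → €3.427725
Area rug (5x8) €347.44: home furniture → 7.5% + 2% surcharge = 9.5% → €33.0068
Granola (1 lb) €7.25: grocery items → 0% → €0.00
Snow pants €173.78: clothing and footwear → 5.25% → €9.12345
Dish soap €5.08: general merchandise → 8.25% → €0.4191
T-shirt €26.99: clothing and footwear → 5.25% → €1.416975
Children's picture book €7.18: printed books → 5.25% → €0.37695
Umbrella €26.49: general merchandise → 8.25% → €2.185425
Running shoes €81.41: clothing and footwear → 5.25% → €4.274025
Unrounded tax sum = €54.23045 → €54.23

€54.23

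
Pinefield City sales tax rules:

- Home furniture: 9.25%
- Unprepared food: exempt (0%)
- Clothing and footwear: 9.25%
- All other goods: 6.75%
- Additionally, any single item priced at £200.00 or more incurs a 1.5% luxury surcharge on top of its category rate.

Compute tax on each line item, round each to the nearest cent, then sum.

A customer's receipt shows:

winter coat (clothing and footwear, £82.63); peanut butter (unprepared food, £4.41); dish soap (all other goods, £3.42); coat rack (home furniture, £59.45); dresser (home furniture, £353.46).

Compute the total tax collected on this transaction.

£51.37

Winter coat £82.63: clothing and footwear → 9.25% → £7.64
Peanut butter £4.41: unprepared food → 0% → £0.00
Dish soap £3.42: all other goods → 6.75% → £0.23
Coat rack £59.45: home furniture → 9.25% → £5.50
Dresser £353.46: home furniture → 9.25% + 1.5% surcharge = 10.75% → £38.00
Total tax = £7.64 + £0.23 + £5.50 + £38.00 = £51.37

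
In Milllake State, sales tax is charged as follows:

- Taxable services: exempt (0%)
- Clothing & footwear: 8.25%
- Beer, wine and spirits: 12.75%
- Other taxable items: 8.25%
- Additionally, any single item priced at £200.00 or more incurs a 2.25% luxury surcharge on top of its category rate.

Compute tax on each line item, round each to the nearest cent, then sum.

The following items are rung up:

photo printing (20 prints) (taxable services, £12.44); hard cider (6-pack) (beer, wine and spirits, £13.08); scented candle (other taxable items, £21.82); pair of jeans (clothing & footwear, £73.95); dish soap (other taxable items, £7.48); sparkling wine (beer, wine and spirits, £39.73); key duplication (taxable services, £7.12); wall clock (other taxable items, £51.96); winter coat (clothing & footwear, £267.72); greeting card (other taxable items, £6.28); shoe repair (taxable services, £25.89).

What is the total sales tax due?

£48.18

Photo printing (20 prints) £12.44: taxable services → 0% → £0.00
Hard cider (6-pack) £13.08: beer, wine and spirits → 12.75% → £1.67
Scented candle £21.82: other taxable items → 8.25% → £1.80
Pair of jeans £73.95: clothing & footwear → 8.25% → £6.10
Dish soap £7.48: other taxable items → 8.25% → £0.62
Sparkling wine £39.73: beer, wine and spirits → 12.75% → £5.07
Key duplication £7.12: taxable services → 0% → £0.00
Wall clock £51.96: other taxable items → 8.25% → £4.29
Winter coat £267.72: clothing & footwear → 8.25% + 2.25% surcharge = 10.5% → £28.11
Greeting card £6.28: other taxable items → 8.25% → £0.52
Shoe repair £25.89: taxable services → 0% → £0.00
Total tax = £1.67 + £1.80 + £6.10 + £0.62 + £5.07 + £4.29 + £28.11 + £0.52 = £48.18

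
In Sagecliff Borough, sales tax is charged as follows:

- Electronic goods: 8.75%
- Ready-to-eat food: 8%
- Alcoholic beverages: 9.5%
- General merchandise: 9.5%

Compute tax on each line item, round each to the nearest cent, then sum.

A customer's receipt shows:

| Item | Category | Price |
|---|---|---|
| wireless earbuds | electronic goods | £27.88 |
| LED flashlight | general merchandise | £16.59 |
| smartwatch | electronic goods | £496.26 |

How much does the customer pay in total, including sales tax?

£588.17

Wireless earbuds £27.88: electronic goods → 8.75% → £2.44
LED flashlight £16.59: general merchandise → 9.5% → £1.58
Smartwatch £496.26: electronic goods → 8.75% → £43.42
Subtotal = £540.73; tax = £47.44; total due = £588.17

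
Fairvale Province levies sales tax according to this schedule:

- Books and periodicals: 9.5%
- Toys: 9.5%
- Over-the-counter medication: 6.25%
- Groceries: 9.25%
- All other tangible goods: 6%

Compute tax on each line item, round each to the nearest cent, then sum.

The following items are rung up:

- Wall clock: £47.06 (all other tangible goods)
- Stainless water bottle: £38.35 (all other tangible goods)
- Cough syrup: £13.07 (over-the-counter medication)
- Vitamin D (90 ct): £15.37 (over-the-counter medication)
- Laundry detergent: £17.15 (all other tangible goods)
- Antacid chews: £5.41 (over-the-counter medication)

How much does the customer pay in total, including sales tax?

Wall clock £47.06: all other tangible goods → 6% → £2.82
Stainless water bottle £38.35: all other tangible goods → 6% → £2.30
Cough syrup £13.07: over-the-counter medication → 6.25% → £0.82
Vitamin D (90 ct) £15.37: over-the-counter medication → 6.25% → £0.96
Laundry detergent £17.15: all other tangible goods → 6% → £1.03
Antacid chews £5.41: over-the-counter medication → 6.25% → £0.34
Subtotal = £136.41; tax = £8.27; total due = £144.68

£144.68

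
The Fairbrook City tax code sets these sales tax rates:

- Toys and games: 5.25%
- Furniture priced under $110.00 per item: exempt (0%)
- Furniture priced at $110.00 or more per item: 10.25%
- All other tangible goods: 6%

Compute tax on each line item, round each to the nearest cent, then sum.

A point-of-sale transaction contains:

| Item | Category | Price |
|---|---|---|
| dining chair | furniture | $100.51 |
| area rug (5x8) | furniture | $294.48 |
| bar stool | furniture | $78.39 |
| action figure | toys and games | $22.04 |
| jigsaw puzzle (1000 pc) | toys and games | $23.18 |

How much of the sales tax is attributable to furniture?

$30.18

Dining chair $100.51: furniture, under $110.00 → 0% → $0.00
Area rug (5x8) $294.48: furniture, $110.00 or more → 10.25% → $30.18
Bar stool $78.39: furniture, under $110.00 → 0% → $0.00
Tax on furniture = $0.00 + $30.18 + $0.00 = $30.18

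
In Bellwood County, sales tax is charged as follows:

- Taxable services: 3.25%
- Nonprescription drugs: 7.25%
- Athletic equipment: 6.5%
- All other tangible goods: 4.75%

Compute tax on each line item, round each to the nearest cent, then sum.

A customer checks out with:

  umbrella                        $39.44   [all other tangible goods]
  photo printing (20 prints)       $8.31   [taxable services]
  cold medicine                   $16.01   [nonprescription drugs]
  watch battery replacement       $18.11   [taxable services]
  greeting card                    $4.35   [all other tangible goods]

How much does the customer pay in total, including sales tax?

Umbrella $39.44: all other tangible goods → 4.75% → $1.87
Photo printing (20 prints) $8.31: taxable services → 3.25% → $0.27
Cold medicine $16.01: nonprescription drugs → 7.25% → $1.16
Watch battery replacement $18.11: taxable services → 3.25% → $0.59
Greeting card $4.35: all other tangible goods → 4.75% → $0.21
Subtotal = $86.22; tax = $4.10; total due = $90.32

$90.32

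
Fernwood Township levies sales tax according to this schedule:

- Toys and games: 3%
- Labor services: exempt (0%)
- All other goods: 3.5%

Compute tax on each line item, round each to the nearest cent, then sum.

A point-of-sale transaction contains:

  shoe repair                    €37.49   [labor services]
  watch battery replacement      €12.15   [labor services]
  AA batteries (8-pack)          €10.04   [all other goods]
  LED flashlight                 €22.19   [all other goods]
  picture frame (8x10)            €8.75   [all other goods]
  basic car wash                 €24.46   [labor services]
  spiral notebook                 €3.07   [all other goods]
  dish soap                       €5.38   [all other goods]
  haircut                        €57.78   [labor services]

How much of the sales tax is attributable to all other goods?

AA batteries (8-pack) €10.04: all other goods → 3.5% → €0.35
LED flashlight €22.19: all other goods → 3.5% → €0.78
Picture frame (8x10) €8.75: all other goods → 3.5% → €0.31
Spiral notebook €3.07: all other goods → 3.5% → €0.11
Dish soap €5.38: all other goods → 3.5% → €0.19
Tax on all other goods = €0.35 + €0.78 + €0.31 + €0.11 + €0.19 = €1.74

€1.74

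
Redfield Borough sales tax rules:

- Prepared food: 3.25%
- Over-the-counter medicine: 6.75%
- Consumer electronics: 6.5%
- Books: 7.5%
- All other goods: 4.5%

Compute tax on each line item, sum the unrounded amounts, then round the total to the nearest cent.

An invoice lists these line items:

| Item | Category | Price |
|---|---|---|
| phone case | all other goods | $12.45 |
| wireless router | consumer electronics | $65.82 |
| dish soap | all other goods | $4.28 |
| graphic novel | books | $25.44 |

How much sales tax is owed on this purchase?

Phone case $12.45: all other goods → 4.5% → $0.56025
Wireless router $65.82: consumer electronics → 6.5% → $4.2783
Dish soap $4.28: all other goods → 4.5% → $0.1926
Graphic novel $25.44: books → 7.5% → $1.908
Unrounded tax sum = $6.93915 → $6.94

$6.94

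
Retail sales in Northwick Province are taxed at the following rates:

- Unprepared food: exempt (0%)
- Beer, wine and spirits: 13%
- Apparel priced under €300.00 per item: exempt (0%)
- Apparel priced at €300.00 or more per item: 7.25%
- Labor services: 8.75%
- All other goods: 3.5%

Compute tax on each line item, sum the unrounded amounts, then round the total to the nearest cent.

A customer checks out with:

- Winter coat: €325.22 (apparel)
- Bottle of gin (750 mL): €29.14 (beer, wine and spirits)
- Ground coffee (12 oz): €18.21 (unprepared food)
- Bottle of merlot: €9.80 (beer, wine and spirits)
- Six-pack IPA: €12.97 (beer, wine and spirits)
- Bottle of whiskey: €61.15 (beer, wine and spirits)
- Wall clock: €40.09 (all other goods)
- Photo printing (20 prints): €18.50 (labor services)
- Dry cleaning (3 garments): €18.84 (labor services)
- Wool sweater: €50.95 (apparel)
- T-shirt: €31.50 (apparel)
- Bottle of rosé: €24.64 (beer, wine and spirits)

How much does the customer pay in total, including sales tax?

€687.16

Winter coat €325.22: apparel, €300.00 or more → 7.25% → €23.57845
Bottle of gin (750 mL) €29.14: beer, wine and spirits → 13% → €3.7882
Ground coffee (12 oz) €18.21: unprepared food → 0% → €0.00
Bottle of merlot €9.80: beer, wine and spirits → 13% → €1.274
Six-pack IPA €12.97: beer, wine and spirits → 13% → €1.6861
Bottle of whiskey €61.15: beer, wine and spirits → 13% → €7.9495
Wall clock €40.09: all other goods → 3.5% → €1.40315
Photo printing (20 prints) €18.50: labor services → 8.75% → €1.61875
Dry cleaning (3 garments) €18.84: labor services → 8.75% → €1.6485
Wool sweater €50.95: apparel, under €300.00 → 0% → €0.00
T-shirt €31.50: apparel, under €300.00 → 0% → €0.00
Bottle of rosé €24.64: beer, wine and spirits → 13% → €3.2032
Subtotal = €641.01; unrounded tax = €46.14985 → €46.15; total due = €687.16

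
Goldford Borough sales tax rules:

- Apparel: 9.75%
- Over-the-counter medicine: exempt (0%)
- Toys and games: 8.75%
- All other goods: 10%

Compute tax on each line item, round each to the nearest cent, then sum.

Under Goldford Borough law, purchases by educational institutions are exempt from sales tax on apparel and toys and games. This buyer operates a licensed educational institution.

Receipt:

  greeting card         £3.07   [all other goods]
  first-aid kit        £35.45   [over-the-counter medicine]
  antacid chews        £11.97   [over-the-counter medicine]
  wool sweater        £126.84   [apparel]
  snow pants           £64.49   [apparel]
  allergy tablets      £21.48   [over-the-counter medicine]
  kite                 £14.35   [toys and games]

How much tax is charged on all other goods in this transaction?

Greeting card £3.07: all other goods → 10% → £0.31
Tax on all other goods = £0.31

£0.31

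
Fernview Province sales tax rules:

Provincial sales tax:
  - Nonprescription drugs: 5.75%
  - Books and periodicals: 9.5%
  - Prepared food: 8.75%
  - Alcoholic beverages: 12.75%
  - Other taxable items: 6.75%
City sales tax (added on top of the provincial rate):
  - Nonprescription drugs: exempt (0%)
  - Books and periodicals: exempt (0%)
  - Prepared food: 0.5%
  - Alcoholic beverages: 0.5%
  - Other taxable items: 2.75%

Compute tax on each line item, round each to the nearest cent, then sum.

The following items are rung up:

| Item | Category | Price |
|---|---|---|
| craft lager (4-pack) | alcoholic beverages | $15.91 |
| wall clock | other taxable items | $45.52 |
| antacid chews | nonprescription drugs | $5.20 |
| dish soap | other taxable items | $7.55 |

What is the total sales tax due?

Craft lager (4-pack) $15.91: alcoholic beverages → 12.75% + 0.5% city = 13.25% → $2.11
Wall clock $45.52: other taxable items → 6.75% + 2.75% city = 9.5% → $4.32
Antacid chews $5.20: nonprescription drugs → 5.75% + 0% city = 5.75% → $0.30
Dish soap $7.55: other taxable items → 6.75% + 2.75% city = 9.5% → $0.72
Total tax = $2.11 + $4.32 + $0.30 + $0.72 = $7.45

$7.45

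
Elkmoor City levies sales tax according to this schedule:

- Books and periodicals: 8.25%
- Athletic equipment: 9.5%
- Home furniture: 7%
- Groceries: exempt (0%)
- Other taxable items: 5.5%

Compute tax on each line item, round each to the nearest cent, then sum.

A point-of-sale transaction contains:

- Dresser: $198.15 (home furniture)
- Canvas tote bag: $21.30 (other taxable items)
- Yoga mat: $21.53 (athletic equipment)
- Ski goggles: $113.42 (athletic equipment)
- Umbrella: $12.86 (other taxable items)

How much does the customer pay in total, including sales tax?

$395.83

Dresser $198.15: home furniture → 7% → $13.87
Canvas tote bag $21.30: other taxable items → 5.5% → $1.17
Yoga mat $21.53: athletic equipment → 9.5% → $2.05
Ski goggles $113.42: athletic equipment → 9.5% → $10.77
Umbrella $12.86: other taxable items → 5.5% → $0.71
Subtotal = $367.26; tax = $28.57; total due = $395.83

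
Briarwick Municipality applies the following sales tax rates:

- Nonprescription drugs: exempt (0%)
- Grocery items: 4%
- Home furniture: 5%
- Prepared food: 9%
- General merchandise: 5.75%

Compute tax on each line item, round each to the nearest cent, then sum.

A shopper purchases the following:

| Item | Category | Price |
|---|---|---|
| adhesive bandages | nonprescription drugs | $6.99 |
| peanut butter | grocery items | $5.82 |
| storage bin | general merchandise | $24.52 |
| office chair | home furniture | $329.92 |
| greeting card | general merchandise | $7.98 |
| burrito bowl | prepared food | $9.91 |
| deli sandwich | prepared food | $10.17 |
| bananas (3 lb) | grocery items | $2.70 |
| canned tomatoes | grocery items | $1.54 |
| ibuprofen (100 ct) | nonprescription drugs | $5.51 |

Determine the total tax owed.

Adhesive bandages $6.99: nonprescription drugs → 0% → $0.00
Peanut butter $5.82: grocery items → 4% → $0.23
Storage bin $24.52: general merchandise → 5.75% → $1.41
Office chair $329.92: home furniture → 5% → $16.50
Greeting card $7.98: general merchandise → 5.75% → $0.46
Burrito bowl $9.91: prepared food → 9% → $0.89
Deli sandwich $10.17: prepared food → 9% → $0.92
Bananas (3 lb) $2.70: grocery items → 4% → $0.11
Canned tomatoes $1.54: grocery items → 4% → $0.06
Ibuprofen (100 ct) $5.51: nonprescription drugs → 0% → $0.00
Total tax = $0.23 + $1.41 + $16.50 + $0.46 + $0.89 + $0.92 + $0.11 + $0.06 = $20.58

$20.58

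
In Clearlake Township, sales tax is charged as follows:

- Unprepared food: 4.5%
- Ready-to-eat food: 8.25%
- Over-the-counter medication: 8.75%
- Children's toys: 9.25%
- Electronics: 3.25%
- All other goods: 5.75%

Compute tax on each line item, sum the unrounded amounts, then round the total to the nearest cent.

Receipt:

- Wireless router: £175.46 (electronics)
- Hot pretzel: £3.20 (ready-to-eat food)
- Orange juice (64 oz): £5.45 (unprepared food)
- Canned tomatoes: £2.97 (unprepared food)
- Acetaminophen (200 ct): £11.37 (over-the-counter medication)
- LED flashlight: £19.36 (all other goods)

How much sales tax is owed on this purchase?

£8.45

Wireless router £175.46: electronics → 3.25% → £5.70245
Hot pretzel £3.20: ready-to-eat food → 8.25% → £0.264
Orange juice (64 oz) £5.45: unprepared food → 4.5% → £0.24525
Canned tomatoes £2.97: unprepared food → 4.5% → £0.13365
Acetaminophen (200 ct) £11.37: over-the-counter medication → 8.75% → £0.994875
LED flashlight £19.36: all other goods → 5.75% → £1.1132
Unrounded tax sum = £8.453425 → £8.45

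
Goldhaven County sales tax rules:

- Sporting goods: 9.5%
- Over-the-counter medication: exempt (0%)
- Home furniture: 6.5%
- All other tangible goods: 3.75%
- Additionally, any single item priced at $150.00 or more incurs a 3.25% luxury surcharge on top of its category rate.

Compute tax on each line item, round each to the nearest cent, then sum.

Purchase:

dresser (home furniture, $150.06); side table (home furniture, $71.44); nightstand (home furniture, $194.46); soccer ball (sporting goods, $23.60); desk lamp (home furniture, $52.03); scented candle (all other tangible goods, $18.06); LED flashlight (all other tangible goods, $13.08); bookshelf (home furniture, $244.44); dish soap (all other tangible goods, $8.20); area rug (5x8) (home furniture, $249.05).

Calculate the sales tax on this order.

$93.44

Dresser $150.06: home furniture → 6.5% + 3.25% surcharge = 9.75% → $14.63
Side table $71.44: home furniture → 6.5% → $4.64
Nightstand $194.46: home furniture → 6.5% + 3.25% surcharge = 9.75% → $18.96
Soccer ball $23.60: sporting goods → 9.5% → $2.24
Desk lamp $52.03: home furniture → 6.5% → $3.38
Scented candle $18.06: all other tangible goods → 3.75% → $0.68
LED flashlight $13.08: all other tangible goods → 3.75% → $0.49
Bookshelf $244.44: home furniture → 6.5% + 3.25% surcharge = 9.75% → $23.83
Dish soap $8.20: all other tangible goods → 3.75% → $0.31
Area rug (5x8) $249.05: home furniture → 6.5% + 3.25% surcharge = 9.75% → $24.28
Total tax = $14.63 + $4.64 + $18.96 + $2.24 + $3.38 + $0.68 + $0.49 + $23.83 + $0.31 + $24.28 = $93.44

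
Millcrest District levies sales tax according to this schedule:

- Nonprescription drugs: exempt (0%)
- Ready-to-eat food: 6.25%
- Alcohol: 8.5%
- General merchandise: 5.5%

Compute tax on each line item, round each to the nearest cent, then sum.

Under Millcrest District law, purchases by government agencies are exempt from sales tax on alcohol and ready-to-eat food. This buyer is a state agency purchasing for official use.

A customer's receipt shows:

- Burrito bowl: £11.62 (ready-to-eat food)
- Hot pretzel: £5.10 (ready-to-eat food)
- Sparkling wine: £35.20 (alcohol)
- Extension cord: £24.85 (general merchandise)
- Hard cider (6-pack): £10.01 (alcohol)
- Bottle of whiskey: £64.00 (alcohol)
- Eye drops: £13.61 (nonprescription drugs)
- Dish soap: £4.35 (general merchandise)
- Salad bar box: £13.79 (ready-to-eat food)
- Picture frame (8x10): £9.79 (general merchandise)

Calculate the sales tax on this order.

£2.15

Burrito bowl £11.62: ready-to-eat food, buyer-exempt → 0% → £0.00
Hot pretzel £5.10: ready-to-eat food, buyer-exempt → 0% → £0.00
Sparkling wine £35.20: alcohol, buyer-exempt → 0% → £0.00
Extension cord £24.85: general merchandise → 5.5% → £1.37
Hard cider (6-pack) £10.01: alcohol, buyer-exempt → 0% → £0.00
Bottle of whiskey £64.00: alcohol, buyer-exempt → 0% → £0.00
Eye drops £13.61: nonprescription drugs → 0% → £0.00
Dish soap £4.35: general merchandise → 5.5% → £0.24
Salad bar box £13.79: ready-to-eat food, buyer-exempt → 0% → £0.00
Picture frame (8x10) £9.79: general merchandise → 5.5% → £0.54
Total tax = £1.37 + £0.24 + £0.54 = £2.15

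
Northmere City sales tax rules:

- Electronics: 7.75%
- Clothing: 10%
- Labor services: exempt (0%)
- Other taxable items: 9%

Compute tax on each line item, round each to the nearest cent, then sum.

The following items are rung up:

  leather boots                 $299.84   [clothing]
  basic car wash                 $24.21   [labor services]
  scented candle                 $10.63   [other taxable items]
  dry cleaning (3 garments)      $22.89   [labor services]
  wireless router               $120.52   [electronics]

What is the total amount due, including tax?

Leather boots $299.84: clothing → 10% → $29.98
Basic car wash $24.21: labor services → 0% → $0.00
Scented candle $10.63: other taxable items → 9% → $0.96
Dry cleaning (3 garments) $22.89: labor services → 0% → $0.00
Wireless router $120.52: electronics → 7.75% → $9.34
Subtotal = $478.09; tax = $40.28; total due = $518.37

$518.37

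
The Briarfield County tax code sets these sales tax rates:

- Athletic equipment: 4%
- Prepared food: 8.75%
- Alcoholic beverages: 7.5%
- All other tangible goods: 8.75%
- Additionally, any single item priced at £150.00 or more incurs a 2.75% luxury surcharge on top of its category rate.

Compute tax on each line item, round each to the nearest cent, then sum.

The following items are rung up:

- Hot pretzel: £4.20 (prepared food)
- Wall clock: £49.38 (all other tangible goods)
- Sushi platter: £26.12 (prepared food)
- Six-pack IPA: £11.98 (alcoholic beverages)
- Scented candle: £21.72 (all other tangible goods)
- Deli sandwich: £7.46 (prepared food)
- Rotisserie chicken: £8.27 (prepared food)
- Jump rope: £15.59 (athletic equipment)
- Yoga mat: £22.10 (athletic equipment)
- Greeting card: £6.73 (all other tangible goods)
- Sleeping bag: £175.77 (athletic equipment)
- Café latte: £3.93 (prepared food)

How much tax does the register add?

£25.44

Hot pretzel £4.20: prepared food → 8.75% → £0.37
Wall clock £49.38: all other tangible goods → 8.75% → £4.32
Sushi platter £26.12: prepared food → 8.75% → £2.29
Six-pack IPA £11.98: alcoholic beverages → 7.5% → £0.90
Scented candle £21.72: all other tangible goods → 8.75% → £1.90
Deli sandwich £7.46: prepared food → 8.75% → £0.65
Rotisserie chicken £8.27: prepared food → 8.75% → £0.72
Jump rope £15.59: athletic equipment → 4% → £0.62
Yoga mat £22.10: athletic equipment → 4% → £0.88
Greeting card £6.73: all other tangible goods → 8.75% → £0.59
Sleeping bag £175.77: athletic equipment → 4% + 2.75% surcharge = 6.75% → £11.86
Café latte £3.93: prepared food → 8.75% → £0.34
Total tax = £0.37 + £4.32 + £2.29 + £0.90 + £1.90 + £0.65 + £0.72 + £0.62 + £0.88 + £0.59 + £11.86 + £0.34 = £25.44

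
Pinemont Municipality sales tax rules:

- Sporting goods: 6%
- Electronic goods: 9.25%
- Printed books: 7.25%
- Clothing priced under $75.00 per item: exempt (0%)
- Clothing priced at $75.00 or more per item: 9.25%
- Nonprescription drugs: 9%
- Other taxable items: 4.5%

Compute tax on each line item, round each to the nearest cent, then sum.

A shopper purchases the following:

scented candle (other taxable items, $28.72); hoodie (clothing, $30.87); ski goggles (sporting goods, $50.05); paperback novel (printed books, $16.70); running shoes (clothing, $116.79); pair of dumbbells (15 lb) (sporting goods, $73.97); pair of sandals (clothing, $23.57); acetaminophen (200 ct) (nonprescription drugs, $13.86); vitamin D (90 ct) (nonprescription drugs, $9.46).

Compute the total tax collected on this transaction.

$22.84

Scented candle $28.72: other taxable items → 4.5% → $1.29
Hoodie $30.87: clothing, under $75.00 → 0% → $0.00
Ski goggles $50.05: sporting goods → 6% → $3.00
Paperback novel $16.70: printed books → 7.25% → $1.21
Running shoes $116.79: clothing, $75.00 or more → 9.25% → $10.80
Pair of dumbbells (15 lb) $73.97: sporting goods → 6% → $4.44
Pair of sandals $23.57: clothing, under $75.00 → 0% → $0.00
Acetaminophen (200 ct) $13.86: nonprescription drugs → 9% → $1.25
Vitamin D (90 ct) $9.46: nonprescription drugs → 9% → $0.85
Total tax = $1.29 + $3.00 + $1.21 + $10.80 + $4.44 + $1.25 + $0.85 = $22.84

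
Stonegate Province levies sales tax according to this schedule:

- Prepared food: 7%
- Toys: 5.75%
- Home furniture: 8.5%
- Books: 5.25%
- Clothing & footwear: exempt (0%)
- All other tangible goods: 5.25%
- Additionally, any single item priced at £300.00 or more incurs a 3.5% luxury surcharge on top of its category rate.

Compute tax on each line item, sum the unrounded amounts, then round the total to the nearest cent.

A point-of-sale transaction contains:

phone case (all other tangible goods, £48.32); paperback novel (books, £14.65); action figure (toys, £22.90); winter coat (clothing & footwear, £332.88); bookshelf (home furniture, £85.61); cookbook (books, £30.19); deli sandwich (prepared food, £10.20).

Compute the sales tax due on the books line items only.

£2.35

Paperback novel £14.65: books → 5.25% → £0.769125
Cookbook £30.19: books → 5.25% → £1.584975
Tax on books: unrounded sum = £2.3541 → £2.35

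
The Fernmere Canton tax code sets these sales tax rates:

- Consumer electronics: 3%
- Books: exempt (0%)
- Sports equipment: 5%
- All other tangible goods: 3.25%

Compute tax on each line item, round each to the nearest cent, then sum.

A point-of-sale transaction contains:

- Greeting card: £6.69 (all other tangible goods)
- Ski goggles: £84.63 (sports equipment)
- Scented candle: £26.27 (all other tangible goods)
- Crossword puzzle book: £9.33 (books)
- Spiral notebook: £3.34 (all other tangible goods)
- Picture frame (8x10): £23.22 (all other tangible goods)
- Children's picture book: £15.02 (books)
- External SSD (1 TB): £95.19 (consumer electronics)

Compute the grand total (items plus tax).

£272.71

Greeting card £6.69: all other tangible goods → 3.25% → £0.22
Ski goggles £84.63: sports equipment → 5% → £4.23
Scented candle £26.27: all other tangible goods → 3.25% → £0.85
Crossword puzzle book £9.33: books → 0% → £0.00
Spiral notebook £3.34: all other tangible goods → 3.25% → £0.11
Picture frame (8x10) £23.22: all other tangible goods → 3.25% → £0.75
Children's picture book £15.02: books → 0% → £0.00
External SSD (1 TB) £95.19: consumer electronics → 3% → £2.86
Subtotal = £263.69; tax = £9.02; total due = £272.71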